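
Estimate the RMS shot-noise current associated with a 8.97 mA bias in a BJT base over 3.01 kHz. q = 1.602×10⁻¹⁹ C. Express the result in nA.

I_n = √(2qI·B)
2qI·B = 2 × 1.602×10⁻¹⁹ × 8.97×10⁻³ × 3.01×10³ = 8.65×10⁻¹⁸ A²
I_n = √(8.65×10⁻¹⁸) = 2.94×10⁻⁹ A = 2.94 nA

2.94 nA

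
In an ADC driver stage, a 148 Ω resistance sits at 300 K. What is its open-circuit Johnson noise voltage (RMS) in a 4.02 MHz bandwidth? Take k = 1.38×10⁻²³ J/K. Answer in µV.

V_n = √(4kTRB)
4kTRB = 4 × 1.38×10⁻²³ × 300 × 1.48×10² × 4.02×10⁶ = 9.85×10⁻¹² V²
V_n = √(9.85×10⁻¹²) = 3.14×10⁻⁶ V = 3.14 µV

3.14 µV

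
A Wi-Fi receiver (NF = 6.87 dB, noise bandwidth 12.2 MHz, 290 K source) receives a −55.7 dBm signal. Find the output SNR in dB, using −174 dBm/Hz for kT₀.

Noise floor: N = −174 + 10 log₁₀(B) + NF
10 log₁₀(1.22×10⁷) = 70.86 dB
N = −174 + 70.86 + 6.87 = −96.27 dBm
SNR = P_sig − N = −55.7 − (−96.27) = 40.57 dB → 40.6 dB

40.6 dB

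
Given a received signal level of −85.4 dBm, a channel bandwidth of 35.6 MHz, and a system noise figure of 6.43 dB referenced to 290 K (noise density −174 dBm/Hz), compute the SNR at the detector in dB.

6.7 dB

Noise floor: N = −174 + 10 log₁₀(B) + NF
10 log₁₀(3.56×10⁷) = 75.51 dB
N = −174 + 75.51 + 6.43 = −92.06 dBm
SNR = P_sig − N = −85.4 − (−92.06) = 6.66 dB → 6.7 dB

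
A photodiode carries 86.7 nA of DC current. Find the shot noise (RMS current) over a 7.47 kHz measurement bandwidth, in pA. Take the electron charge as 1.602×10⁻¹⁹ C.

14.4 pA

I_n = √(2qI·B)
2qI·B = 2 × 1.602×10⁻¹⁹ × 8.67×10⁻⁸ × 7.47×10³ = 2.08×10⁻²² A²
I_n = √(2.08×10⁻²²) = 1.44×10⁻¹¹ A = 14.4 pA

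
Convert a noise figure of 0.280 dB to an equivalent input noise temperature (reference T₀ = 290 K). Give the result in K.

19.3 K

F = 10^(0.280/10) = 1.0666
T_e = (F − 1)·T₀ = (1.0666 − 1) × 290 = 19.3 K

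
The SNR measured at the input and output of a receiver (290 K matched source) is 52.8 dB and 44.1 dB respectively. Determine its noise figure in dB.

NF (dB) = SNR_in(dB) − SNR_out(dB) when the source is at T₀
NF = 52.8 − 44.1 = 8.7 dB

8.7 dB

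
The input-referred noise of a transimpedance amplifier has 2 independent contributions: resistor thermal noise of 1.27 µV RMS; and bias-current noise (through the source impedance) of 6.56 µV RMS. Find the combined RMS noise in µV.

6.68 µV

Uncorrelated sources add in power (mean-square): V_tot = √(ΣV_i²)
V_tot = √[(1.27×10⁻⁶)² + (6.56×10⁻⁶)²] = 6.68×10⁻⁶ V = 6.68 µV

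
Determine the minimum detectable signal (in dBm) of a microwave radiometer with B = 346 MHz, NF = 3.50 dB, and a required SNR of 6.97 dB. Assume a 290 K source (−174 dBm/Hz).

Sensitivity = −174 + 10 log₁₀(B) + NF + SNR_min
= −174 + 85.39 + 3.50 + 6.97
= −78.14 dBm → −78.1 dBm

−78.1 dBm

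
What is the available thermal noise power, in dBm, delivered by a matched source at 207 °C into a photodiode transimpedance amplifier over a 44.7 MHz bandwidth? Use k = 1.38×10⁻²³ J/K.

−95.3 dBm

T = 207 °C + 273.15 = 480.15 K
P_n = kTB = 1.38×10⁻²³ × 480.15 × 4.47×10⁷ = 2.96×10⁻¹³ W
In dBm: 10 log₁₀(2.96×10⁻¹³ / 10⁻³) = −95.3 dBm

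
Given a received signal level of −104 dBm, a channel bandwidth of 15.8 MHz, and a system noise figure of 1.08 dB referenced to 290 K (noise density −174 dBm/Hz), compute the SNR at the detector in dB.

Noise floor: N = −174 + 10 log₁₀(B) + NF
10 log₁₀(1.58×10⁷) = 71.99 dB
N = −174 + 71.99 + 1.08 = −100.93 dBm
SNR = P_sig − N = −104 − (−100.93) = −3.07 dB → −3.1 dB

−3.1 dB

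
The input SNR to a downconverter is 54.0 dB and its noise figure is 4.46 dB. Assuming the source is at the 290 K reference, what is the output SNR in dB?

49.54 dB

By definition F = SNR_in/SNR_out, so in dB: SNR_out = SNR_in − NF
SNR_out = 54.0 − 4.46 = 49.54 dB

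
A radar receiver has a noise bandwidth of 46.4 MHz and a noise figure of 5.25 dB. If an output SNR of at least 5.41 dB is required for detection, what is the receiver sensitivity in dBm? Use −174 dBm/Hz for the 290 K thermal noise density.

−86.7 dBm

Sensitivity = −174 + 10 log₁₀(B) + NF + SNR_min
= −174 + 76.67 + 5.25 + 5.41
= −86.67 dBm → −86.7 dBm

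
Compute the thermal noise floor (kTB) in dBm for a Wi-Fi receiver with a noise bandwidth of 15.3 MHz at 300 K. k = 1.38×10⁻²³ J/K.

−102.0 dBm

P_n = kTB = 1.38×10⁻²³ × 300 × 1.53×10⁷ = 6.33×10⁻¹⁴ W
In dBm: 10 log₁₀(6.33×10⁻¹⁴ / 10⁻³) = −102.0 dBm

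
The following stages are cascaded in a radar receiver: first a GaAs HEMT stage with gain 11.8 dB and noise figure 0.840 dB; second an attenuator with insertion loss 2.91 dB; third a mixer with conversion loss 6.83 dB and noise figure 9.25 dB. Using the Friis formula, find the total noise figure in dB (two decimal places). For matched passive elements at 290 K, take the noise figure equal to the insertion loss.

Convert to linear (a loss of L dB is a gain of −L dB): F_i = 10^(NF_i/10), G_i = 10^(G_i,dB/10)
  Stage 1: F_1 = 10^(0.840/10) = 1.213, G_1 = 10^(11.8/10) = 15.14
  Stage 2: F_2 = 10^(2.91/10) = 1.954, G_2 = 10^(−2.91/10) = 0.5117
  Stage 3: F_3 = 10^(9.25/10) = 8.414, G_3 = 10^(−6.83/10) = 0.2075
Friis cascade:
  F = 1.213 + (1.954 − 1)/15.14 + (8.414 − 1)/7.745 = 2.234
NF = 10 log₁₀(2.234) = 3.49 dB

3.49 dB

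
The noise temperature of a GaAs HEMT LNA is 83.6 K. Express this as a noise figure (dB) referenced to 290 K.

F = 1 + T_e/T₀ = 1 + 83.6/290 = 1.28828
NF = 10 log₁₀(1.28828) = 1.10 dB

1.10 dB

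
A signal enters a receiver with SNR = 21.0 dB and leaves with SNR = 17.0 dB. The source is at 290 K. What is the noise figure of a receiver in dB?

NF (dB) = SNR_in(dB) − SNR_out(dB) when the source is at T₀
NF = 21.0 − 17.0 = 4.0 dB

4.0 dB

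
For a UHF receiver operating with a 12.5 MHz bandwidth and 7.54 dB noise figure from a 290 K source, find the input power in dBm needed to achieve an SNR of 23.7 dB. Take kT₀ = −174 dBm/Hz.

−71.8 dBm

Sensitivity = −174 + 10 log₁₀(B) + NF + SNR_min
= −174 + 70.97 + 7.54 + 23.7
= −71.79 dBm → −71.8 dBm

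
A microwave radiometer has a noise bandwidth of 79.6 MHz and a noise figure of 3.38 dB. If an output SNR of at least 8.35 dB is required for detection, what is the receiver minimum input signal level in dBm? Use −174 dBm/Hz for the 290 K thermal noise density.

−83.3 dBm

Sensitivity = −174 + 10 log₁₀(B) + NF + SNR_min
= −174 + 79.01 + 3.38 + 8.35
= −83.26 dBm → −83.3 dBm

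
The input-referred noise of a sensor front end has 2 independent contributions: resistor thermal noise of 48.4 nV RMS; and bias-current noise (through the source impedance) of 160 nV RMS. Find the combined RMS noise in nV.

167 nV

Uncorrelated sources add in power (mean-square): V_tot = √(ΣV_i²)
V_tot = √[(4.84×10⁻⁸)² + (1.60×10⁻⁷)²] = 1.67×10⁻⁷ V = 167 nV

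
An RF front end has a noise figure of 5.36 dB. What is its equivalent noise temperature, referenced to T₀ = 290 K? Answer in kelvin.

706 K

F = 10^(5.36/10) = 3.43558
T_e = (F − 1)·T₀ = (3.43558 − 1) × 290 = 706 K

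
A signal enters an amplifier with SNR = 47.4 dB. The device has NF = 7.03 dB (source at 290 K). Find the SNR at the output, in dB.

40.37 dB

By definition F = SNR_in/SNR_out, so in dB: SNR_out = SNR_in − NF
SNR_out = 47.4 − 7.03 = 40.37 dB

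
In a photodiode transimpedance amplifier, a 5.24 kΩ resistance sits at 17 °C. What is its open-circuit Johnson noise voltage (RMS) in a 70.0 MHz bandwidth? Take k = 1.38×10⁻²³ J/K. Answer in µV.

76.6 µV

T = 17 °C + 273.15 = 290.15 K
V_n = √(4kTRB)
4kTRB = 4 × 1.38×10⁻²³ × 290.15 × 5.24×10³ × 7.00×10⁷ = 5.87×10⁻⁹ V²
V_n = √(5.87×10⁻⁹) = 7.66×10⁻⁵ V = 76.6 µV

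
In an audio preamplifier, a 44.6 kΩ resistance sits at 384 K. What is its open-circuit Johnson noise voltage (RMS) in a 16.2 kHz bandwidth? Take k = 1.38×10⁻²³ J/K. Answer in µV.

3.91 µV

V_n = √(4kTRB)
4kTRB = 4 × 1.38×10⁻²³ × 384 × 4.46×10⁴ × 1.62×10⁴ = 1.53×10⁻¹¹ V²
V_n = √(1.53×10⁻¹¹) = 3.91×10⁻⁶ V = 3.91 µV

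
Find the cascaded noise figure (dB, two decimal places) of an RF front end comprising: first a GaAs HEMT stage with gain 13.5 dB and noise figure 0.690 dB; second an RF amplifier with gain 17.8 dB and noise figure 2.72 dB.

Convert to linear (a loss of L dB is a gain of −L dB): F_i = 10^(NF_i/10), G_i = 10^(G_i,dB/10)
  Stage 1: F_1 = 10^(0.690/10) = 1.172, G_1 = 10^(13.5/10) = 22.39
  Stage 2: F_2 = 10^(2.72/10) = 1.871, G_2 = 10^(17.8/10) = 60.26
Friis cascade:
  F = 1.172 + (1.871 − 1)/22.39 = 1.211
NF = 10 log₁₀(1.211) = 0.83 dB

0.83 dB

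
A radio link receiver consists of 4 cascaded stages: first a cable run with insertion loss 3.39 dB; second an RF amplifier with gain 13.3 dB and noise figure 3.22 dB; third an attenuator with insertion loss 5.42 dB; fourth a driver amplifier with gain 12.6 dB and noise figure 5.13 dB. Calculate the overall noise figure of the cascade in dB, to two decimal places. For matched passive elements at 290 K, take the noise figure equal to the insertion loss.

Convert to linear (a loss of L dB is a gain of −L dB): F_i = 10^(NF_i/10), G_i = 10^(G_i,dB/10)
  Stage 1: F_1 = 10^(3.39/10) = 2.183, G_1 = 10^(−3.39/10) = 0.4581
  Stage 2: F_2 = 10^(3.22/10) = 2.099, G_2 = 10^(13.3/10) = 21.38
  Stage 3: F_3 = 10^(5.42/10) = 3.483, G_3 = 10^(−5.42/10) = 0.2871
  Stage 4: F_4 = 10^(5.13/10) = 3.258, G_4 = 10^(12.6/10) = 18.20
Friis cascade:
  F = 2.183 + (2.099 − 1)/0.4581 + (3.483 − 1)/9.795 + (3.258 − 1)/2.812 = 5.638
NF = 10 log₁₀(5.638) = 7.51 dB

7.51 dB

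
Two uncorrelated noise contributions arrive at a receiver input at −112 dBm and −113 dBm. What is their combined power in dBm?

−109.5 dBm

Convert to linear, add, convert back:
P₁ = 6.31×10⁻¹⁵ W, P₂ = 5.01×10⁻¹⁵ W
P_tot = 1.13×10⁻¹⁴ W → 10 log₁₀(P_tot / 10⁻³) = −109.5 dBm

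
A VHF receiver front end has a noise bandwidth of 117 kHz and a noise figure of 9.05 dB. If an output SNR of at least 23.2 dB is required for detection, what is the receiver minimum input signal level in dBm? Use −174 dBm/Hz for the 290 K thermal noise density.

Sensitivity = −174 + 10 log₁₀(B) + NF + SNR_min
= −174 + 50.68 + 9.05 + 23.2
= −91.07 dBm → −91.1 dBm

−91.1 dBm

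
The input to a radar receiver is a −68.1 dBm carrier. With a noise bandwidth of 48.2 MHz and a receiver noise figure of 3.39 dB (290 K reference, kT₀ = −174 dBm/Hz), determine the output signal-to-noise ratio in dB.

25.7 dB

Noise floor: N = −174 + 10 log₁₀(B) + NF
10 log₁₀(4.82×10⁷) = 76.83 dB
N = −174 + 76.83 + 3.39 = −93.78 dBm
SNR = P_sig − N = −68.1 − (−93.78) = 25.68 dB → 25.7 dB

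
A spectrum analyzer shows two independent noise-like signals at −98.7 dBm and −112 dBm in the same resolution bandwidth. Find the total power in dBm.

Convert to linear, add, convert back:
P₁ = 1.35×10⁻¹³ W, P₂ = 6.31×10⁻¹⁵ W
P_tot = 1.41×10⁻¹³ W → 10 log₁₀(P_tot / 10⁻³) = −98.5 dBm

−98.5 dBm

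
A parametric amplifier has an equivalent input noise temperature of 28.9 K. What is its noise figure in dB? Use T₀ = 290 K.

F = 1 + T_e/T₀ = 1 + 28.9/290 = 1.09966
NF = 10 log₁₀(1.09966) = 0.413 dB

0.413 dB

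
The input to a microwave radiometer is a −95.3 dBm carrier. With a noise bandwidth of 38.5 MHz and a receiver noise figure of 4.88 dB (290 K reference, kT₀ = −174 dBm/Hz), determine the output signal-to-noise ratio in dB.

−2.0 dB

Noise floor: N = −174 + 10 log₁₀(B) + NF
10 log₁₀(3.85×10⁷) = 75.85 dB
N = −174 + 75.85 + 4.88 = −93.27 dBm
SNR = P_sig − N = −95.3 − (−93.27) = −2.03 dB → −2.0 dB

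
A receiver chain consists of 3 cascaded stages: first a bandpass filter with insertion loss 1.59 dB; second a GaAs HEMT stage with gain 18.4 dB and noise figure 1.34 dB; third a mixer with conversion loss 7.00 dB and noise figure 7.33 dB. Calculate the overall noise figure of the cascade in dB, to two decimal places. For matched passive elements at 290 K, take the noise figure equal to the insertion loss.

3.13 dB

Convert to linear (a loss of L dB is a gain of −L dB): F_i = 10^(NF_i/10), G_i = 10^(G_i,dB/10)
  Stage 1: F_1 = 10^(1.59/10) = 1.442, G_1 = 10^(−1.59/10) = 0.6934
  Stage 2: F_2 = 10^(1.34/10) = 1.361, G_2 = 10^(18.4/10) = 69.18
  Stage 3: F_3 = 10^(7.33/10) = 5.408, G_3 = 10^(−7.00/10) = 0.1995
Friis cascade:
  F = 1.442 + (1.361 − 1)/0.6934 + (5.408 − 1)/47.97 = 2.055
NF = 10 log₁₀(2.055) = 3.13 dB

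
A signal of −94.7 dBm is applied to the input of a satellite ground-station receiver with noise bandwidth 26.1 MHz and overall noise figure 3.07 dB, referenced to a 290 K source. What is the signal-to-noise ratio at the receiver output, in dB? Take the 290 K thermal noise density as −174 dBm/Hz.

2.1 dB

Noise floor: N = −174 + 10 log₁₀(B) + NF
10 log₁₀(2.61×10⁷) = 74.17 dB
N = −174 + 74.17 + 3.07 = −96.76 dBm
SNR = P_sig − N = −94.7 − (−96.76) = 2.06 dB → 2.1 dB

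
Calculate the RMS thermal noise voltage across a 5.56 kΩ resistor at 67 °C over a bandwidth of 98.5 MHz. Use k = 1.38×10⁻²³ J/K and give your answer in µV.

T = 67 °C + 273.15 = 340.15 K
V_n = √(4kTRB)
4kTRB = 4 × 1.38×10⁻²³ × 340.15 × 5.56×10³ × 9.85×10⁷ = 1.03×10⁻⁸ V²
V_n = √(1.03×10⁻⁸) = 1.01×10⁻⁴ V = 101 µV

101 µV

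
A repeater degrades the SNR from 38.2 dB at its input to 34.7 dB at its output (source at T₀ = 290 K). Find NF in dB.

NF (dB) = SNR_in(dB) − SNR_out(dB) when the source is at T₀
NF = 38.2 − 34.7 = 3.5 dB

3.5 dB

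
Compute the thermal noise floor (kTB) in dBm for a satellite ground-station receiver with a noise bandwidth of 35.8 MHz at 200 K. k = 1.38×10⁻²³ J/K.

−100.1 dBm

P_n = kTB = 1.38×10⁻²³ × 200 × 3.58×10⁷ = 9.88×10⁻¹⁴ W
In dBm: 10 log₁₀(9.88×10⁻¹⁴ / 10⁻³) = −100.1 dBm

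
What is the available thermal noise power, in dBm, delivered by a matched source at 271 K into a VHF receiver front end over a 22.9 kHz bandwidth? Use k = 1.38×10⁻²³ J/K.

−130.7 dBm

P_n = kTB = 1.38×10⁻²³ × 271 × 2.29×10⁴ = 8.56×10⁻¹⁷ W
In dBm: 10 log₁₀(8.56×10⁻¹⁷ / 10⁻³) = −130.7 dBm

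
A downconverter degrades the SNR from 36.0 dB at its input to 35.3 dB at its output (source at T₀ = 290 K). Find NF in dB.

0.7 dB

NF (dB) = SNR_in(dB) − SNR_out(dB) when the source is at T₀
NF = 36.0 − 35.3 = 0.7 dB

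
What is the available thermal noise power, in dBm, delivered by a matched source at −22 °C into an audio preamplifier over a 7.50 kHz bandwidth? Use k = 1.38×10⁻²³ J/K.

T = −22 °C + 273.15 = 251.15 K
P_n = kTB = 1.38×10⁻²³ × 251.15 × 7.50×10³ = 2.60×10⁻¹⁷ W
In dBm: 10 log₁₀(2.60×10⁻¹⁷ / 10⁻³) = −135.9 dBm

−135.9 dBm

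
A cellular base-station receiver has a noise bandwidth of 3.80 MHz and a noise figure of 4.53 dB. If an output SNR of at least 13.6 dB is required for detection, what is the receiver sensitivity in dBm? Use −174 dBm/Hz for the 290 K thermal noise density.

−90.1 dBm

Sensitivity = −174 + 10 log₁₀(B) + NF + SNR_min
= −174 + 65.8 + 4.53 + 13.6
= −90.07 dBm → −90.1 dBm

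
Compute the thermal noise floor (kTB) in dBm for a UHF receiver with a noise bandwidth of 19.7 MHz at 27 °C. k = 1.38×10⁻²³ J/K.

−100.9 dBm

T = 27 °C + 273.15 = 300.15 K
P_n = kTB = 1.38×10⁻²³ × 300.15 × 1.97×10⁷ = 8.16×10⁻¹⁴ W
In dBm: 10 log₁₀(8.16×10⁻¹⁴ / 10⁻³) = −100.9 dBm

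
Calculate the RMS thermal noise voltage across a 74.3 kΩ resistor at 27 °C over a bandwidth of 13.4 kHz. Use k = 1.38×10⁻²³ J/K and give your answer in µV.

T = 27 °C + 273.15 = 300.15 K
V_n = √(4kTRB)
4kTRB = 4 × 1.38×10⁻²³ × 300.15 × 7.43×10⁴ × 1.34×10⁴ = 1.65×10⁻¹¹ V²
V_n = √(1.65×10⁻¹¹) = 4.06×10⁻⁶ V = 4.06 µV

4.06 µV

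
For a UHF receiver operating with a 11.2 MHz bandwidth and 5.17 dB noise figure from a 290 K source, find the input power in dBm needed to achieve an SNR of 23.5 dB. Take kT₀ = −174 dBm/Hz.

Sensitivity = −174 + 10 log₁₀(B) + NF + SNR_min
= −174 + 70.49 + 5.17 + 23.5
= −74.84 dBm → −74.8 dBm

−74.8 dBm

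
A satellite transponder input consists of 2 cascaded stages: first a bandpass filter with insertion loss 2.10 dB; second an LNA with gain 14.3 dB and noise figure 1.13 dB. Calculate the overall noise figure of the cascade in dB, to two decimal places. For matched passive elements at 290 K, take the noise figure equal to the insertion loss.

Convert to linear (a loss of L dB is a gain of −L dB): F_i = 10^(NF_i/10), G_i = 10^(G_i,dB/10)
  Stage 1: F_1 = 10^(2.10/10) = 1.622, G_1 = 10^(−2.10/10) = 0.6166
  Stage 2: F_2 = 10^(1.13/10) = 1.297, G_2 = 10^(14.3/10) = 26.92
Friis cascade:
  F = 1.622 + (1.297 − 1)/0.6166 = 2.104
NF = 10 log₁₀(2.104) = 3.23 dB

3.23 dB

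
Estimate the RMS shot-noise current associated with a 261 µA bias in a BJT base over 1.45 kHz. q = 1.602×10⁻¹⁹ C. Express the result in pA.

348 pA

I_n = √(2qI·B)
2qI·B = 2 × 1.602×10⁻¹⁹ × 2.61×10⁻⁴ × 1.45×10³ = 1.21×10⁻¹⁹ A²
I_n = √(1.21×10⁻¹⁹) = 3.48×10⁻¹⁰ A = 348 pA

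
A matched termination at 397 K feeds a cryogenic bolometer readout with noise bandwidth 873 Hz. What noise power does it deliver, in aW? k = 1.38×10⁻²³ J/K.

4.78 aW

P_n = kTB = 1.38×10⁻²³ × 397 × 8.73×10² = 4.78×10⁻¹⁸ W = 4.78 aW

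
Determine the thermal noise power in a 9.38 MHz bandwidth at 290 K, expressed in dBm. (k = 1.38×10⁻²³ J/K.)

−104.3 dBm

P_n = kTB = 1.38×10⁻²³ × 290 × 9.38×10⁶ = 3.75×10⁻¹⁴ W
In dBm: 10 log₁₀(3.75×10⁻¹⁴ / 10⁻³) = −104.3 dBm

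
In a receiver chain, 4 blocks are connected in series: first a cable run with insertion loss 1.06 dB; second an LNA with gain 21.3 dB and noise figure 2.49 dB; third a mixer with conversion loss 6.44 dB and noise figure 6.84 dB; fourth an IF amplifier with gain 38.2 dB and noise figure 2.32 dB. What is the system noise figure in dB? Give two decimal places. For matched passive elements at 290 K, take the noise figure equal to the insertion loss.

3.67 dB

Convert to linear (a loss of L dB is a gain of −L dB): F_i = 10^(NF_i/10), G_i = 10^(G_i,dB/10)
  Stage 1: F_1 = 10^(1.06/10) = 1.276, G_1 = 10^(−1.06/10) = 0.7834
  Stage 2: F_2 = 10^(2.49/10) = 1.774, G_2 = 10^(21.3/10) = 134.9
  Stage 3: F_3 = 10^(6.84/10) = 4.831, G_3 = 10^(−6.44/10) = 0.2270
  Stage 4: F_4 = 10^(2.32/10) = 1.706, G_4 = 10^(38.2/10) = 6607
Friis cascade:
  F = 1.276 + (1.774 − 1)/0.7834 + (4.831 − 1)/105.7 + (1.706 − 1)/23.99 = 2.330
NF = 10 log₁₀(2.330) = 3.67 dB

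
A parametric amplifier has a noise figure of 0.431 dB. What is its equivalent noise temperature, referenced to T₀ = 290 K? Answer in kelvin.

30.3 K

F = 10^(0.431/10) = 1.10433
T_e = (F − 1)·T₀ = (1.10433 − 1) × 290 = 30.3 K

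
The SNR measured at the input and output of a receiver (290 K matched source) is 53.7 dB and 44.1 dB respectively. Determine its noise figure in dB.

NF (dB) = SNR_in(dB) − SNR_out(dB) when the source is at T₀
NF = 53.7 − 44.1 = 9.6 dB

9.6 dB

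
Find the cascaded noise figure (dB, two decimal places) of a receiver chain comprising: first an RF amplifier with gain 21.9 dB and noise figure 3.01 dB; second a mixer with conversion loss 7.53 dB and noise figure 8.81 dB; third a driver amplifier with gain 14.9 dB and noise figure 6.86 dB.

3.39 dB

Convert to linear (a loss of L dB is a gain of −L dB): F_i = 10^(NF_i/10), G_i = 10^(G_i,dB/10)
  Stage 1: F_1 = 10^(3.01/10) = 2.000, G_1 = 10^(21.9/10) = 154.9
  Stage 2: F_2 = 10^(8.81/10) = 7.603, G_2 = 10^(−7.53/10) = 0.1766
  Stage 3: F_3 = 10^(6.86/10) = 4.853, G_3 = 10^(14.9/10) = 30.90
Friis cascade:
  F = 2.000 + (7.603 − 1)/154.9 + (4.853 − 1)/27.35 = 2.183
NF = 10 log₁₀(2.183) = 3.39 dB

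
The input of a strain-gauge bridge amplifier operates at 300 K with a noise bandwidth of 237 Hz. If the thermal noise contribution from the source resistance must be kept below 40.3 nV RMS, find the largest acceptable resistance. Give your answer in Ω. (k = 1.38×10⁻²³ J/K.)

Johnson–Nyquist: V_n = √(4kTRB) ⇒ R = V_n² / (4kTB)
4kTB = 4 × 1.38×10⁻²³ × 300 × 2.37×10² = 3.92×10⁻¹⁸
R = (4.03×10⁻⁸)² / 3.92×10⁻¹⁸ = 4.14×10² Ω = 414 Ω

414 Ω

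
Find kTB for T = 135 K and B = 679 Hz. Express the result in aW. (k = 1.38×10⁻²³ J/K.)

P_n = kTB = 1.38×10⁻²³ × 135 × 6.79×10² = 1.26×10⁻¹⁸ W = 1.26 aW

1.26 aW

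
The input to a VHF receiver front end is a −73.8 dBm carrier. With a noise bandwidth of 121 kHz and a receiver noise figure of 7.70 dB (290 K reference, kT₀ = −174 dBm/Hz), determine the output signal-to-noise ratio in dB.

Noise floor: N = −174 + 10 log₁₀(B) + NF
10 log₁₀(1.21×10⁵) = 50.83 dB
N = −174 + 50.83 + 7.70 = −115.47 dBm
SNR = P_sig − N = −73.8 − (−115.47) = 41.67 dB → 41.7 dB

41.7 dB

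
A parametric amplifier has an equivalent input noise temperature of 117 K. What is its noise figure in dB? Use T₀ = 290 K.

F = 1 + T_e/T₀ = 1 + 117/290 = 1.40345
NF = 10 log₁₀(1.40345) = 1.47 dB

1.47 dB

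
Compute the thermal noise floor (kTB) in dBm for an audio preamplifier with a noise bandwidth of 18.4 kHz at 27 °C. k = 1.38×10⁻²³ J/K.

−131.2 dBm

T = 27 °C + 273.15 = 300.15 K
P_n = kTB = 1.38×10⁻²³ × 300.15 × 1.84×10⁴ = 7.62×10⁻¹⁷ W
In dBm: 10 log₁₀(7.62×10⁻¹⁷ / 10⁻³) = −131.2 dBm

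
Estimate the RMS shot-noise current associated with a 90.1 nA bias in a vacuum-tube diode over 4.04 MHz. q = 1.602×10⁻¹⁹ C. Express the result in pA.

342 pA

I_n = √(2qI·B)
2qI·B = 2 × 1.602×10⁻¹⁹ × 9.01×10⁻⁸ × 4.04×10⁶ = 1.17×10⁻¹⁹ A²
I_n = √(1.17×10⁻¹⁹) = 3.42×10⁻¹⁰ A = 342 pA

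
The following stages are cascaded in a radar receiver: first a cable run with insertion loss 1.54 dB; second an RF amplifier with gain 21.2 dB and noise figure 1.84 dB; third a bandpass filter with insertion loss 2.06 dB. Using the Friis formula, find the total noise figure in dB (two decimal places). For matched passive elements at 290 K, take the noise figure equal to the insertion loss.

Convert to linear (a loss of L dB is a gain of −L dB): F_i = 10^(NF_i/10), G_i = 10^(G_i,dB/10)
  Stage 1: F_1 = 10^(1.54/10) = 1.426, G_1 = 10^(−1.54/10) = 0.7015
  Stage 2: F_2 = 10^(1.84/10) = 1.528, G_2 = 10^(21.2/10) = 131.8
  Stage 3: F_3 = 10^(2.06/10) = 1.607, G_3 = 10^(−2.06/10) = 0.6223
Friis cascade:
  F = 1.426 + (1.528 − 1)/0.7015 + (1.607 − 1)/92.47 = 2.184
NF = 10 log₁₀(2.184) = 3.39 dB

3.39 dB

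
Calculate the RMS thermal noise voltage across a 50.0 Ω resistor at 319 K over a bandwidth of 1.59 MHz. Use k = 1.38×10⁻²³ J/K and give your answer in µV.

1.18 µV

V_n = √(4kTRB)
4kTRB = 4 × 1.38×10⁻²³ × 319 × 5.00×10¹ × 1.59×10⁶ = 1.40×10⁻¹² V²
V_n = √(1.40×10⁻¹²) = 1.18×10⁻⁶ V = 1.18 µV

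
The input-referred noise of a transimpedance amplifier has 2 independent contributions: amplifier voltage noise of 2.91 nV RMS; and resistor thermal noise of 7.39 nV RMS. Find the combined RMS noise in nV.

7.94 nV

Uncorrelated sources add in power (mean-square): V_tot = √(ΣV_i²)
V_tot = √[(2.91×10⁻⁹)² + (7.39×10⁻⁹)²] = 7.94×10⁻⁹ V = 7.94 nV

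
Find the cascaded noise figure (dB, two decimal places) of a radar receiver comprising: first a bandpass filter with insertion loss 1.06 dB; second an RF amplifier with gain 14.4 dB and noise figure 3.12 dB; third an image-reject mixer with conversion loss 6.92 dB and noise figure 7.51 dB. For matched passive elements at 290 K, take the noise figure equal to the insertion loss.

4.52 dB

Convert to linear (a loss of L dB is a gain of −L dB): F_i = 10^(NF_i/10), G_i = 10^(G_i,dB/10)
  Stage 1: F_1 = 10^(1.06/10) = 1.276, G_1 = 10^(−1.06/10) = 0.7834
  Stage 2: F_2 = 10^(3.12/10) = 2.051, G_2 = 10^(14.4/10) = 27.54
  Stage 3: F_3 = 10^(7.51/10) = 5.636, G_3 = 10^(−6.92/10) = 0.2032
Friis cascade:
  F = 1.276 + (2.051 − 1)/0.7834 + (5.636 − 1)/21.58 = 2.833
NF = 10 log₁₀(2.833) = 4.52 dB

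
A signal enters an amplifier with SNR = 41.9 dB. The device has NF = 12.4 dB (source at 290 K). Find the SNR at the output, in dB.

By definition F = SNR_in/SNR_out, so in dB: SNR_out = SNR_in − NF
SNR_out = 41.9 − 12.4 = 29.5 dB

29.5 dB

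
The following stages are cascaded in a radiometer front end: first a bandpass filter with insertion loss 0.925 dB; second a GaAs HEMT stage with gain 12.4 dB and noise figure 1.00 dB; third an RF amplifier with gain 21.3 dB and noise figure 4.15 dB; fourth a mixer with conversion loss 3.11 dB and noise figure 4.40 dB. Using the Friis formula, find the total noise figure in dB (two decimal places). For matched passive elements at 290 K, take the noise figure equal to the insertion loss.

Convert to linear (a loss of L dB is a gain of −L dB): F_i = 10^(NF_i/10), G_i = 10^(G_i,dB/10)
  Stage 1: F_1 = 10^(0.925/10) = 1.237, G_1 = 10^(−0.925/10) = 0.8082
  Stage 2: F_2 = 10^(1.00/10) = 1.259, G_2 = 10^(12.4/10) = 17.38
  Stage 3: F_3 = 10^(4.15/10) = 2.600, G_3 = 10^(21.3/10) = 134.9
  Stage 4: F_4 = 10^(4.40/10) = 2.754, G_4 = 10^(−3.11/10) = 0.4887
Friis cascade:
  F = 1.237 + (1.259 − 1)/0.8082 + (2.600 − 1)/14.04 + (2.754 − 1)/1895 = 1.673
NF = 10 log₁₀(1.673) = 2.23 dB

2.23 dB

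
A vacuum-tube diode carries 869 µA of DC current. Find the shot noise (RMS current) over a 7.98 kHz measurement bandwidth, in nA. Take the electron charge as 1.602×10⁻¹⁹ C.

I_n = √(2qI·B)
2qI·B = 2 × 1.602×10⁻¹⁹ × 8.69×10⁻⁴ × 7.98×10³ = 2.22×10⁻¹⁸ A²
I_n = √(2.22×10⁻¹⁸) = 1.49×10⁻⁹ A = 1.49 nA

1.49 nA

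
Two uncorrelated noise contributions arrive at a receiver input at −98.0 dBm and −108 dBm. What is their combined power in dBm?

Convert to linear, add, convert back:
P₁ = 1.58×10⁻¹³ W, P₂ = 1.58×10⁻¹⁴ W
P_tot = 1.74×10⁻¹³ W → 10 log₁₀(P_tot / 10⁻³) = −97.6 dBm

−97.6 dBm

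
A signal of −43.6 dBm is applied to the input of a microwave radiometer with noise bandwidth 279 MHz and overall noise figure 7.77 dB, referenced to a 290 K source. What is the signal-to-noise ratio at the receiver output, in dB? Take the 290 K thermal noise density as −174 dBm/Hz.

38.2 dB

Noise floor: N = −174 + 10 log₁₀(B) + NF
10 log₁₀(2.79×10⁸) = 84.46 dB
N = −174 + 84.46 + 7.77 = −81.77 dBm
SNR = P_sig − N = −43.6 − (−81.77) = 38.17 dB → 38.2 dB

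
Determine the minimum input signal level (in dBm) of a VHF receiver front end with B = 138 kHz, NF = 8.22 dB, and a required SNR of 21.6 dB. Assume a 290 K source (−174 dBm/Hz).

−92.8 dBm

Sensitivity = −174 + 10 log₁₀(B) + NF + SNR_min
= −174 + 51.4 + 8.22 + 21.6
= −92.78 dBm → −92.8 dBm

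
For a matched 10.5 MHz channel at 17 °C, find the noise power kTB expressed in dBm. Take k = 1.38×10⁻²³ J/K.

T = 17 °C + 273.15 = 290.15 K
P_n = kTB = 1.38×10⁻²³ × 290.15 × 1.05×10⁷ = 4.20×10⁻¹⁴ W
In dBm: 10 log₁₀(4.20×10⁻¹⁴ / 10⁻³) = −103.8 dBm

−103.8 dBm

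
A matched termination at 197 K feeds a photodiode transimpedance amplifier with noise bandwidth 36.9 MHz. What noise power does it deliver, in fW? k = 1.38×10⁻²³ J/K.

100 fW

P_n = kTB = 1.38×10⁻²³ × 197 × 3.69×10⁷ = 1.00×10⁻¹³ W = 100 fW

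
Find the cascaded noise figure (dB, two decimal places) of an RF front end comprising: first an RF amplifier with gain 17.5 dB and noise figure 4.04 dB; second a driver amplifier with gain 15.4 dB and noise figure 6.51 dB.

Convert to linear (a loss of L dB is a gain of −L dB): F_i = 10^(NF_i/10), G_i = 10^(G_i,dB/10)
  Stage 1: F_1 = 10^(4.04/10) = 2.535, G_1 = 10^(17.5/10) = 56.23
  Stage 2: F_2 = 10^(6.51/10) = 4.477, G_2 = 10^(15.4/10) = 34.67
Friis cascade:
  F = 2.535 + (4.477 − 1)/56.23 = 2.597
NF = 10 log₁₀(2.597) = 4.14 dB

4.14 dB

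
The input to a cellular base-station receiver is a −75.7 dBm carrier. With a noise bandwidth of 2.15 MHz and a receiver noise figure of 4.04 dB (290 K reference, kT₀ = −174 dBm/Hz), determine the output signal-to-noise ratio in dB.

Noise floor: N = −174 + 10 log₁₀(B) + NF
10 log₁₀(2.15×10⁶) = 63.32 dB
N = −174 + 63.32 + 4.04 = −106.64 dBm
SNR = P_sig − N = −75.7 − (−106.64) = 30.94 dB → 30.9 dB

30.9 dB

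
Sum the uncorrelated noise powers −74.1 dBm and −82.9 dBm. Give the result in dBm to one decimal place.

−73.6 dBm

Convert to linear, add, convert back:
P₁ = 3.89×10⁻¹¹ W, P₂ = 5.13×10⁻¹² W
P_tot = 4.40×10⁻¹¹ W → 10 log₁₀(P_tot / 10⁻³) = −73.6 dBm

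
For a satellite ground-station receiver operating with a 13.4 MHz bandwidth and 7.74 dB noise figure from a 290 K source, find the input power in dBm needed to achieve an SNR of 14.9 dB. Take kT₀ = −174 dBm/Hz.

−80.1 dBm

Sensitivity = −174 + 10 log₁₀(B) + NF + SNR_min
= −174 + 71.27 + 7.74 + 14.9
= −80.09 dBm → −80.1 dBm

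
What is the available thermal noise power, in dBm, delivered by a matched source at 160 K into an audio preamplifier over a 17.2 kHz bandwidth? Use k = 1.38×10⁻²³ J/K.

−134.2 dBm

P_n = kTB = 1.38×10⁻²³ × 160 × 1.72×10⁴ = 3.80×10⁻¹⁷ W
In dBm: 10 log₁₀(3.80×10⁻¹⁷ / 10⁻³) = −134.2 dBm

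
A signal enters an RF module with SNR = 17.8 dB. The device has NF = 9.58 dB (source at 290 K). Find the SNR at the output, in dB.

8.22 dB

By definition F = SNR_in/SNR_out, so in dB: SNR_out = SNR_in − NF
SNR_out = 17.8 − 9.58 = 8.22 dB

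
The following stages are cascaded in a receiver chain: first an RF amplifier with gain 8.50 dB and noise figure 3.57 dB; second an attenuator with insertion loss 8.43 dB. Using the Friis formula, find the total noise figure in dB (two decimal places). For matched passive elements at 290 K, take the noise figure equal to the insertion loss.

4.94 dB

Convert to linear (a loss of L dB is a gain of −L dB): F_i = 10^(NF_i/10), G_i = 10^(G_i,dB/10)
  Stage 1: F_1 = 10^(3.57/10) = 2.275, G_1 = 10^(8.50/10) = 7.079
  Stage 2: F_2 = 10^(8.43/10) = 6.966, G_2 = 10^(−8.43/10) = 0.1435
Friis cascade:
  F = 2.275 + (6.966 − 1)/7.079 = 3.118
NF = 10 log₁₀(3.118) = 4.94 dB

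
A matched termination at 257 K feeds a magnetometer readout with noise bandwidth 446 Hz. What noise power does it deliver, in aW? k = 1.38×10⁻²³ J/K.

1.58 aW

P_n = kTB = 1.38×10⁻²³ × 257 × 4.46×10² = 1.58×10⁻¹⁸ W = 1.58 aW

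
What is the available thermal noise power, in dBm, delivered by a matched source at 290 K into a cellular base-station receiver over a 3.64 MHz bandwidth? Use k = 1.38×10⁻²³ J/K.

−108.4 dBm

P_n = kTB = 1.38×10⁻²³ × 290 × 3.64×10⁶ = 1.46×10⁻¹⁴ W
In dBm: 10 log₁₀(1.46×10⁻¹⁴ / 10⁻³) = −108.4 dBm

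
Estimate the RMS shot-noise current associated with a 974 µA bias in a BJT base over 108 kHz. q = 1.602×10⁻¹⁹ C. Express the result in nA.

5.81 nA

I_n = √(2qI·B)
2qI·B = 2 × 1.602×10⁻¹⁹ × 9.74×10⁻⁴ × 1.08×10⁵ = 3.37×10⁻¹⁷ A²
I_n = √(3.37×10⁻¹⁷) = 5.81×10⁻⁹ A = 5.81 nA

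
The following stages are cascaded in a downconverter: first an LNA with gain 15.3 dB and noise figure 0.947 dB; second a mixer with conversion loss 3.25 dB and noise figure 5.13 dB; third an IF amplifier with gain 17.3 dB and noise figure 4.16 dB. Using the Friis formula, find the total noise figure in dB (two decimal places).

Convert to linear (a loss of L dB is a gain of −L dB): F_i = 10^(NF_i/10), G_i = 10^(G_i,dB/10)
  Stage 1: F_1 = 10^(0.947/10) = 1.244, G_1 = 10^(15.3/10) = 33.88
  Stage 2: F_2 = 10^(5.13/10) = 3.258, G_2 = 10^(−3.25/10) = 0.4732
  Stage 3: F_3 = 10^(4.16/10) = 2.606, G_3 = 10^(17.3/10) = 53.70
Friis cascade:
  F = 1.244 + (3.258 − 1)/33.88 + (2.606 − 1)/16.03 = 1.410
NF = 10 log₁₀(1.410) = 1.49 dB

1.49 dB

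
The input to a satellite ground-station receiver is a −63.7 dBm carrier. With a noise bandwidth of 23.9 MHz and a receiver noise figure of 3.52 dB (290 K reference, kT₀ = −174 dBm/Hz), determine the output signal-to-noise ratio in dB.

33.0 dB

Noise floor: N = −174 + 10 log₁₀(B) + NF
10 log₁₀(2.39×10⁷) = 73.78 dB
N = −174 + 73.78 + 3.52 = −96.70 dBm
SNR = P_sig − N = −63.7 − (−96.70) = 33.00 dB → 33.0 dB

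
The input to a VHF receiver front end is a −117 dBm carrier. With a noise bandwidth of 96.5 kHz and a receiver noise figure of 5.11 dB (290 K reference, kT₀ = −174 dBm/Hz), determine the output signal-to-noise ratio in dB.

Noise floor: N = −174 + 10 log₁₀(B) + NF
10 log₁₀(9.65×10⁴) = 49.85 dB
N = −174 + 49.85 + 5.11 = −119.04 dBm
SNR = P_sig − N = −117 − (−119.04) = 2.04 dB → 2.0 dB

2.0 dB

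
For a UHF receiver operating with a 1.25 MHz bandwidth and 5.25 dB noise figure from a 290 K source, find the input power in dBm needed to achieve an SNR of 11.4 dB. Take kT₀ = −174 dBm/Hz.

−96.4 dBm

Sensitivity = −174 + 10 log₁₀(B) + NF + SNR_min
= −174 + 60.97 + 5.25 + 11.4
= −96.38 dBm → −96.4 dBm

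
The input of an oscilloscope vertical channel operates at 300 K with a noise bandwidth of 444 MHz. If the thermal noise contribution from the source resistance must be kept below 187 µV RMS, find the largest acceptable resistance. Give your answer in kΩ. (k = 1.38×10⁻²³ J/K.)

Johnson–Nyquist: V_n = √(4kTRB) ⇒ R = V_n² / (4kTB)
4kTB = 4 × 1.38×10⁻²³ × 300 × 4.44×10⁸ = 7.35×10⁻¹²
R = (1.87×10⁻⁴)² / 7.35×10⁻¹² = 4.76×10³ Ω = 4.76 kΩ

4.76 kΩ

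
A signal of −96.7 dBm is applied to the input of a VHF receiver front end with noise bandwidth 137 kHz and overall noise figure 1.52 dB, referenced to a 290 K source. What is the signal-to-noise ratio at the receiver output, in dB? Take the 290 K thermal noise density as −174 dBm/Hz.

24.4 dB

Noise floor: N = −174 + 10 log₁₀(B) + NF
10 log₁₀(1.37×10⁵) = 51.37 dB
N = −174 + 51.37 + 1.52 = −121.11 dBm
SNR = P_sig − N = −96.7 − (−121.11) = 24.41 dB → 24.4 dB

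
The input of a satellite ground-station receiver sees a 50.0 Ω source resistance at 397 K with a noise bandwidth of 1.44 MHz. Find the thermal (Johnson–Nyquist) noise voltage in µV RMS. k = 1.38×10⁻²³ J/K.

1.26 µV

V_n = √(4kTRB)
4kTRB = 4 × 1.38×10⁻²³ × 397 × 5.00×10¹ × 1.44×10⁶ = 1.58×10⁻¹² V²
V_n = √(1.58×10⁻¹²) = 1.26×10⁻⁶ V = 1.26 µV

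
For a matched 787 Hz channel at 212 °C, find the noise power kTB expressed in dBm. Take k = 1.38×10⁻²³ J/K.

T = 212 °C + 273.15 = 485.15 K
P_n = kTB = 1.38×10⁻²³ × 485.15 × 7.87×10² = 5.27×10⁻¹⁸ W
In dBm: 10 log₁₀(5.27×10⁻¹⁸ / 10⁻³) = −142.8 dBm

−142.8 dBm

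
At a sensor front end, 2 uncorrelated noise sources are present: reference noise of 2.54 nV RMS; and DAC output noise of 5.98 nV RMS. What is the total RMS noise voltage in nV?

Uncorrelated sources add in power (mean-square): V_tot = √(ΣV_i²)
V_tot = √[(2.54×10⁻⁹)² + (5.98×10⁻⁹)²] = 6.50×10⁻⁹ V = 6.50 nV

6.50 nV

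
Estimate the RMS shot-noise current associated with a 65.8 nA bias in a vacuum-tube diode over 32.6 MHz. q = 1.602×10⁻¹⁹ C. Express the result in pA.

829 pA

I_n = √(2qI·B)
2qI·B = 2 × 1.602×10⁻¹⁹ × 6.58×10⁻⁸ × 3.26×10⁷ = 6.87×10⁻¹⁹ A²
I_n = √(6.87×10⁻¹⁹) = 8.29×10⁻¹⁰ A = 829 pA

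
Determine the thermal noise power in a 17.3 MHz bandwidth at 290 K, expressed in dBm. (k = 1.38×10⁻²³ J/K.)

P_n = kTB = 1.38×10⁻²³ × 290 × 1.73×10⁷ = 6.92×10⁻¹⁴ W
In dBm: 10 log₁₀(6.92×10⁻¹⁴ / 10⁻³) = −101.6 dBm

−101.6 dBm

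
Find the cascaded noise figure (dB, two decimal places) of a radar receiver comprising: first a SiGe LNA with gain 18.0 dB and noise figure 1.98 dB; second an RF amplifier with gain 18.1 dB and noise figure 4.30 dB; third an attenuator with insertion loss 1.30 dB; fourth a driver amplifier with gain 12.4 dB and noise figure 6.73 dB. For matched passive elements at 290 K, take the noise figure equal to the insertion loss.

Convert to linear (a loss of L dB is a gain of −L dB): F_i = 10^(NF_i/10), G_i = 10^(G_i,dB/10)
  Stage 1: F_1 = 10^(1.98/10) = 1.578, G_1 = 10^(18.0/10) = 63.10
  Stage 2: F_2 = 10^(4.30/10) = 2.692, G_2 = 10^(18.1/10) = 64.57
  Stage 3: F_3 = 10^(1.30/10) = 1.349, G_3 = 10^(−1.30/10) = 0.7413
  Stage 4: F_4 = 10^(6.73/10) = 4.710, G_4 = 10^(12.4/10) = 17.38
Friis cascade:
  F = 1.578 + (2.692 − 1)/63.10 + (1.349 − 1)/4074 + (4.710 − 1)/3020 = 1.606
NF = 10 log₁₀(1.606) = 2.06 dB

2.06 dB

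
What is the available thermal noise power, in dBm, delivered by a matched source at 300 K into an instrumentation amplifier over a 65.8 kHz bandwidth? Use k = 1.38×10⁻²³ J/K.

−125.6 dBm

P_n = kTB = 1.38×10⁻²³ × 300 × 6.58×10⁴ = 2.72×10⁻¹⁶ W
In dBm: 10 log₁₀(2.72×10⁻¹⁶ / 10⁻³) = −125.6 dBm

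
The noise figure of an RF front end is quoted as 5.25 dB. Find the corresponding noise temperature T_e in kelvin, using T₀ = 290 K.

F = 10^(5.25/10) = 3.34965
T_e = (F − 1)·T₀ = (3.34965 − 1) × 290 = 681 K

681 K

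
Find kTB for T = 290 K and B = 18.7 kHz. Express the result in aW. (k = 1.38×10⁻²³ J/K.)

P_n = kTB = 1.38×10⁻²³ × 290 × 1.87×10⁴ = 7.48×10⁻¹⁷ W = 74.8 aW

74.8 aW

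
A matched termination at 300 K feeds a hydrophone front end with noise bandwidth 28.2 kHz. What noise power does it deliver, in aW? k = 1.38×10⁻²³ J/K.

117 aW

P_n = kTB = 1.38×10⁻²³ × 300 × 2.82×10⁴ = 1.17×10⁻¹⁶ W = 117 aW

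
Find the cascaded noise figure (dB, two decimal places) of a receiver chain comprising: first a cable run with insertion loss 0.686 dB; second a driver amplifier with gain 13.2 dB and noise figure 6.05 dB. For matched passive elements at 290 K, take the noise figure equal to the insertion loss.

Convert to linear (a loss of L dB is a gain of −L dB): F_i = 10^(NF_i/10), G_i = 10^(G_i,dB/10)
  Stage 1: F_1 = 10^(0.686/10) = 1.171, G_1 = 10^(−0.686/10) = 0.8539
  Stage 2: F_2 = 10^(6.05/10) = 4.027, G_2 = 10^(13.2/10) = 20.89
Friis cascade:
  F = 1.171 + (4.027 − 1)/0.8539 = 4.716
NF = 10 log₁₀(4.716) = 6.74 dB

6.74 dB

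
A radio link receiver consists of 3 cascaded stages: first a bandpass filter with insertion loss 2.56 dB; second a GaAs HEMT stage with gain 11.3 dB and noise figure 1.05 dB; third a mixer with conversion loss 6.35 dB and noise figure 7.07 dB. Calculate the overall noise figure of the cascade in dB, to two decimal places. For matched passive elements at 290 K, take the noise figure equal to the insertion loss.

4.54 dB

Convert to linear (a loss of L dB is a gain of −L dB): F_i = 10^(NF_i/10), G_i = 10^(G_i,dB/10)
  Stage 1: F_1 = 10^(2.56/10) = 1.803, G_1 = 10^(−2.56/10) = 0.5546
  Stage 2: F_2 = 10^(1.05/10) = 1.274, G_2 = 10^(11.3/10) = 13.49
  Stage 3: F_3 = 10^(7.07/10) = 5.093, G_3 = 10^(−6.35/10) = 0.2317
Friis cascade:
  F = 1.803 + (1.274 − 1)/0.5546 + (5.093 − 1)/7.482 = 2.843
NF = 10 log₁₀(2.843) = 4.54 dB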